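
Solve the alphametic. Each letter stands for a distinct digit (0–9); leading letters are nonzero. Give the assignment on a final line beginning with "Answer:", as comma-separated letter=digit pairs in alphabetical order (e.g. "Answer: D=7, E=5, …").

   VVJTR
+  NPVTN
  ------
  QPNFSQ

Step 1. [col 1: R + N ≡ Q (mod 10)] column 1 (R + N ≡ Q (mod 10), carry-in 0) doesn't pin R yet; pick R=2 and continue, so R=2.
Step 2. [col 1: R + N ≡ Q (mod 10)] no forcing yet in column 1 (carry-in 0); Q=1 is free and consistent — try it. So Q=1.
Step 3. [col 1: R + N ≡ Q (mod 10)] in column 1 we have R+N≡Q with carry-in 0; given R=2, Q=1 and digits 1,2 already taken and all letters distinct, that pins N to 9 ⇒ N=9.
Step 4. [col 2: T + T ≡ S (mod 10)] several values work for T in column 2 (T + T ≡ S (mod 10), carry-in 1); try T=8, so T=8.
Step 5. [col 2: T + T ≡ S (mod 10)] from column 2 (T=8, carry-in 1, digits 1,2,8,9 already taken and all letters distinct): S must equal 7 ⇒ S=7.
Step 6. [col 3: J + V ≡ F (mod 10)] column 3 (J + V ≡ F (mod 10), carry-in 1) doesn't pin V yet; pick V=5 and continue, so V=5.
Step 7. [col 3: J + V ≡ F (mod 10)] J=0 is one option consistent with column 3 (J + V ≡ F (mod 10), carry-in 1) — take it. So J=0.
Step 8. [col 3: J + V ≡ F (mod 10)] from column 3 (J=0, V=5, carry-in 1, digits 0,1,2,5,7,8,9 already taken and all letters distinct): F must equal 6, so F=6.
Step 9. [col 4: V + P ≡ N (mod 10)] column 4 reads V+P+carry(0)=N with V=5, N=9; with digits 0,1,2,5,6,7,8,9 already taken and all letters distinct, the only value for P is 4. So P=4.

Answer: F=6, J=0, N=9, P=4, Q=1, R=2, S=7, T=8, V=5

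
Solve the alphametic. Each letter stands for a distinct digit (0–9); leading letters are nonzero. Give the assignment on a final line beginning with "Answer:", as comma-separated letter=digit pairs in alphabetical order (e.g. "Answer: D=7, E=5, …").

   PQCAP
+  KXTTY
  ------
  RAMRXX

Step 1. [col 1: P + Y ≡ X (mod 10)] several values work for P in column 1 (P + Y ≡ X (mod 10), carry-in 0); try P=3. So P=3.
Step 2. [col 1: P + Y ≡ X (mod 10)] no forcing yet in column 1 (carry-in 0); X=7 is free and consistent — try it. So X=7.
Step 3. [col 1: P + Y ≡ X (mod 10)] column 1: given P=3, X=7, carry-in 0, and digits 3,7 already taken and all letters distinct, P+Y≡X (mod 10) forces Y=4, so Y=4.
Step 4. [col 2: A + T ≡ X (mod 10)] column 2 (A + T ≡ X (mod 10), carry-in 0) doesn't pin A yet; pick A=2 and continue, so A=2.
Step 5. [R] R is the leading digit of a 6-digit sum of two 5-digit numbers; the final carry is exactly 1, so R=1.
Step 6. [col 2: A + T ≡ X (mod 10)] in column 2 we have A+T≡X with carry-in 0; given A=2, X=7 and digits 1,2,3,4,7 already taken and all letters distinct, that pins T to 5, so T=5.
Step 7. [col 3: C + T ≡ R (mod 10)] from column 3 (T=5, R=1, carry-in 0, digits 1,2,3,4,5,7 already taken and all letters distinct): C must equal 6. So C=6.
Step 8. [col 4: Q + X ≡ M (mod 10)] column 4 reads Q+X+carry(1)=M with X=7; with digits 1,2,3,4,5,6,7 already taken and all letters distinct, the only value for Q is 0. So Q=0.
Step 9. [col 4: Q + X ≡ M (mod 10)] in column 4 we have Q+X≡M with carry-in 1; given Q=0, X=7 and digits 0,1,2,3,4,5,6,7 already taken and all letters distinct, that pins M to 8. So M=8.
Step 10. [col 5: P + K ≡ A (mod 10)] in column 5 we have P+K≡A with carry-in 0; given P=3, A=2 and digits 0,1,2,3,4,5,6,7,8 already taken and all letters distinct, that pins K to 9. So K=9.

Answer: A=2, C=6, K=9, M=8, P=3, Q=0, R=1, T=5, X=7, Y=4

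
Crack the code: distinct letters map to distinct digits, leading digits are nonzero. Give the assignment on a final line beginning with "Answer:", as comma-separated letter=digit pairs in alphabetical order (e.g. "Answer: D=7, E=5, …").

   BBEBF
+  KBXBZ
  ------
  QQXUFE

Step 1. [col 1: F + Z ≡ E (mod 10)] column 1 (F + Z ≡ E (mod 10), carry-in 0) doesn't pin F yet; pick F=5 and continue, so F=5.
Step 2. [col 1: F + Z ≡ E (mod 10)] several values work for Z in column 1 (F + Z ≡ E (mod 10), carry-in 0); try Z=8, so Z=8.
Step 3. [Q] the sum has 6 digits but both addends have 5; that extra leading digit Q is the final carry, namely 1. So Q=1.
Step 4. [col 1: F + Z ≡ E (mod 10)] from column 1 (F=5, Z=8, carry-in 0, digits 1,5,8 already taken and all letters distinct): E must equal 3, so E=3.
Step 5. [col 2: B + B ≡ F (mod 10)] B=2 is one option consistent with column 2 (B + B ≡ F (mod 10), carry-in 1) — take it, so B=2.
Step 6. [col 3: E + X ≡ U (mod 10)] X=4 is one option consistent with column 3 (E + X ≡ U (mod 10), carry-in 0) — take it ⇒ X=4.
Step 7. [col 3: E + X ≡ U (mod 10)] column 3: given E=3, X=4, carry-in 0, and digits 1,2,3,4,5,8 already taken and all letters distinct, E+X≡U (mod 10) forces U=7, so U=7.
Step 8. [col 5: B + K ≡ Q (mod 10)] column 5: given B=2, Q=1, carry-in 0, and digits 1,2,3,4,5,7,8 already taken and all letters distinct, B+K≡Q (mod 10) forces K=9 ⇒ K=9.

Answer: B=2, E=3, F=5, K=9, Q=1, U=7, X=4, Z=8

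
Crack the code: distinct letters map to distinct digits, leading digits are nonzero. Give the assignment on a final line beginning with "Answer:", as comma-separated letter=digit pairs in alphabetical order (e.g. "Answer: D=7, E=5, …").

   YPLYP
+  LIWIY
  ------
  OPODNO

Step 1. [col 1: P + Y ≡ O (mod 10)] O=1 is one option consistent with column 1 (P + Y ≡ O (mod 10), carry-in 0) — take it, so O=1.
Step 2. [col 1: P + Y ≡ O (mod 10)] no forcing yet in column 1 (carry-in 0); Y=8 is free and consistent — try it. So Y=8.
Step 3. [col 1: P + Y ≡ O (mod 10)] from column 1 (Y=8, O=1, carry-in 0, digits 1,8 already taken and all letters distinct): P must equal 3 ⇒ P=3.
Step 4. [col 2: Y + I ≡ N (mod 10)] no forcing yet in column 2 (carry-in 1); I=7 is free and consistent — try it, so I=7.
Step 5. [col 2: Y + I ≡ N (mod 10)] column 2 reads Y+I+carry(1)=N with Y=8, I=7; with digits 1,3,7,8 already taken and all letters distinct, the only value for N is 6, so N=6.
Step 6. [col 3: L + W ≡ D (mod 10)] several values work for D in column 3 (L + W ≡ D (mod 10), carry-in 1); try D=0 ⇒ D=0.
Step 7. [col 3: L + W ≡ D (mod 10)] column 3 (L + W ≡ D (mod 10), carry-in 1) doesn't pin W yet; pick W=5 and continue. So W=5.
Step 8. [col 3: L + W ≡ D (mod 10)] column 3 reads L+W+carry(1)=D with W=5, D=0; with digits 0,1,3,5,6,7,8 already taken and all letters distinct, the only value for L is 4. So L=4.

Answer: D=0, I=7, L=4, N=6, O=1, P=3, W=5, Y=8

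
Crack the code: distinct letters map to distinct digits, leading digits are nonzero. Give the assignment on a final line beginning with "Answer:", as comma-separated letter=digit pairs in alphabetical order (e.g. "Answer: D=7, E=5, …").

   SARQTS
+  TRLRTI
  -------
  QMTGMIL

Step 1. [col 1: S + I ≡ L (mod 10)] several values work for L in column 1 (S + I ≡ L (mod 10), carry-in 0); try L=5 ⇒ L=5.
Step 2. [Q] adding two 6-digit numbers gives at most 6+1 digits, and here it does — Q is that final carry and must be 1, so Q=1.
Step 3. [col 1: S + I ≡ L (mod 10)] I=2 is one option consistent with column 1 (S + I ≡ L (mod 10), carry-in 0) — take it, so I=2.
Step 4. [col 1: S + I ≡ L (mod 10)] from column 1 (I=2, L=5, carry-in 0, digits 1,2,5 already taken and all letters distinct): S must equal 3 ⇒ S=3.
Step 5. [col 2: T + T ≡ I (mod 10)] in column 2 we have T+T≡I with carry-in 0; given I=2 and digits 1,2,3,5 already taken and all letters distinct, that pins T to 6 ⇒ T=6.
Step 6. [col 3: Q + R ≡ M (mod 10)] column 3 (Q + R ≡ M (mod 10), carry-in 1) doesn't pin M yet; pick M=0 and continue. So M=0.
Step 7. [col 3: Q + R ≡ M (mod 10)] from column 3 (Q=1, M=0, carry-in 1, digits 0,1,2,3,5,6 already taken and all letters distinct): R must equal 8, so R=8.
Step 8. [col 4: R + L ≡ G (mod 10)] in column 4 we have R+L≡G with carry-in 1; given R=8, L=5 and digits 0,1,2,3,5,6,8 already taken and all letters distinct, that pins G to 4 ⇒ G=4.
Step 9. [col 5: A + R ≡ T (mod 10)] column 5 reads A+R+carry(1)=T with R=8, T=6; with digits 0,1,2,3,4,5,6,8 already taken and all letters distinct, the only value for A is 7, so A=7.

Answer: A=7, G=4, I=2, L=5, M=0, Q=1, R=8, S=3, T=6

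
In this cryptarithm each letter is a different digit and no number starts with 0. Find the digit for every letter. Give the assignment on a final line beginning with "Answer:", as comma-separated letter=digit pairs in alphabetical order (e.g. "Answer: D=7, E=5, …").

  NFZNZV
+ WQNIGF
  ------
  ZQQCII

Step 1. [col 1: V + F ≡ I (mod 10)] column 1 (V + F ≡ I (mod 10), carry-in 0) doesn't pin I yet; pick I=2 and continue, so I=2.
Step 2. [col 1: V + F ≡ I (mod 10)] V=3 is one option consistent with column 1 (V + F ≡ I (mod 10), carry-in 0) — take it, so V=3.
Step 3. [col 1: V + F ≡ I (mod 10)] column 1: given V=3, I=2, carry-in 0, and digits 2,3 already taken and all letters distinct, V+F≡I (mod 10) forces F=9 ⇒ F=9.
Step 4. [col 2: Z + G ≡ I (mod 10)] Z=6 is one option consistent with column 2 (Z + G ≡ I (mod 10), carry-in 1) — take it ⇒ Z=6.
Step 5. [col 2: Z + G ≡ I (mod 10)] column 2: given Z=6, I=2, carry-in 1, and digits 2,3,6,9 already taken and all letters distinct, Z+G≡I (mod 10) forces G=5. So G=5.
Step 6. [col 3: N + I ≡ C (mod 10)] column 3 (N + I ≡ C (mod 10), carry-in 1) doesn't pin N yet; pick N=4 and continue, so N=4.
Step 7. [col 3: N + I ≡ C (mod 10)] column 3: given N=4, I=2, carry-in 1, and digits 2,3,4,5,6,9 already taken and all letters distinct, N+I≡C (mod 10) forces C=7 ⇒ C=7.
Step 8. [col 4: Z + N ≡ Q (mod 10)] from column 4 (Z=6, N=4, carry-in 0, digits 2,3,4,5,6,7,9 already taken and all letters distinct): Q must equal 0, so Q=0.
Step 9. [col 6: N + W ≡ Z (mod 10)] column 6 reads N+W+carry(1)=Z with N=4, Z=6; with digits 0,2,3,4,5,6,7,9 already taken and all letters distinct, the only value for W is 1. So W=1.

Answer: C=7, F=9, G=5, I=2, N=4, Q=0, V=3, W=1, Z=6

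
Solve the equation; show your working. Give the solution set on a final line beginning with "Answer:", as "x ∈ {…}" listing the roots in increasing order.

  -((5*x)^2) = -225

Step 1. [-((5*x)^2) = -225] flip signs both sides, so neg: (5*x)^2 = 225.
Step 2. [(5*x)^2 = 225] LHS squared, RHS 225 ≥ 0: apply √ (±), so sqrt: 5*x = 15 or -15.
Step 3. [5*x = 15 or -15] divide by the outer 5, so div: x = 3 or -3.

Answer: x ∈ {-3, 3}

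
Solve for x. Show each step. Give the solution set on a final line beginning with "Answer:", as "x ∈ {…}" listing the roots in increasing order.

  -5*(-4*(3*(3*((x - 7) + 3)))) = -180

Step 1. [-5*(-4*(3*(3*((x - 7) + 3)))) = -180] -5·(inner) — divide through by -5, so div: -4*(3*(3*((x - 7) + 3))) = 36.
Step 2. [-4*(3*(3*((x - 7) + 3))) = 36] divide by the outer -4. So div: 3*(3*((x - 7) + 3)) = -9.
Step 3. [3*(3*((x - 7) + 3)) = -9] 3 out front; divide by 3. So div: 3*((x - 7) + 3) = -3.
Step 4. [3*((x - 7) + 3) = -3] 3 out front; divide by 3, so div: (x - 7) + 3 = -1.
Step 5. [(x - 7) + 3 = -1] +3 is outermost — subtract 3 both sides ⇒ sub: x - 7 = -4.
Step 6. [x - 7 = -4] -7 is outermost — add 7 both sides. So sub: x = 3.

Answer: x ∈ {3}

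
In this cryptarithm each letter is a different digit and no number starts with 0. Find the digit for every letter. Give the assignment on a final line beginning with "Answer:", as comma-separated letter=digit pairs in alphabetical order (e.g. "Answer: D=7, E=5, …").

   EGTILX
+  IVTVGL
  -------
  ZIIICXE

Step 1. [col 1: X + L ≡ E (mod 10)] L=6 is one option consistent with column 1 (X + L ≡ E (mod 10), carry-in 0) — take it ⇒ L=6.
Step 2. [col 1: X + L ≡ E (mod 10)] X=3 is one option consistent with column 1 (X + L ≡ E (mod 10), carry-in 0) — take it, so X=3.
Step 3. [col 1: X + L ≡ E (mod 10)] column 1 reads X+L+carry(0)=E with X=3, L=6; with digits 3,6 already taken and all letters distinct, the only value for E is 9. So E=9.
Step 4. [Z] the sum has 7 digits but both addends have 6; that extra leading digit Z is the final carry, namely 1, so Z=1.
Step 5. [col 2: L + G ≡ X (mod 10)] from column 2 (L=6, X=3, carry-in 0, digits 1,3,6,9 already taken and all letters distinct): G must equal 7 ⇒ G=7.
Step 6. [col 3: I + V ≡ C (mod 10)] V=8 is one option consistent with column 3 (I + V ≡ C (mod 10), carry-in 1) — take it ⇒ V=8.
Step 7. [col 3: I + V ≡ C (mod 10)] in column 3 we have I+V≡C with carry-in 1; given V=8 and digits 1,3,6,7,8,9 already taken and all letters distinct, that pins C to 4 ⇒ C=4.
Step 8. [col 3: I + V ≡ C (mod 10)] from column 3 (V=8, C=4, carry-in 1, digits 1,3,4,6,7,8,9 already taken and all letters distinct): I must equal 5, so I=5.
Step 9. [col 4: T + T ≡ I (mod 10)] in column 4 we have T+T≡I with carry-in 1; given I=5 and digits 1,3,4,5,6,7,8,9 already taken and all letters distinct, that pins T to 2. So T=2.

Answer: C=4, E=9, G=7, I=5, L=6, T=2, V=8, X=3, Z=1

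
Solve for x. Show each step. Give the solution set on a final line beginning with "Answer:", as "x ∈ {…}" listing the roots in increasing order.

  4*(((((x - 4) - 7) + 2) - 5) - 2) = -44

Step 1. [4*(((((x - 4) - 7) + 2) - 5) - 2) = -44] 4 out front; divide by 4 ⇒ div: ((((x - 4) - 7) + 2) - 5) - 2 = -11.
Step 2. [((((x - 4) - 7) + 2) - 5) - 2 = -11] add 2: x sits inside (… - 2), so sub: (((x - 4) - 7) + 2) - 5 = -9.
Step 3. [(((x - 4) - 7) + 2) - 5 = -9] 5 comes off first (add 5) ⇒ sub: ((x - 4) - 7) + 2 = -4.
Step 4. [((x - 4) - 7) + 2 = -4] subtract 2: x sits inside (… + 2). So sub: (x - 4) - 7 = -6.
Step 5. [(x - 4) - 7 = -6] peel the -7: add 7 from each side ⇒ sub: x - 4 = 1.
Step 6. [x - 4 = 1] -4 is outermost — add 4 both sides ⇒ sub: x = 5.

Answer: x ∈ {5}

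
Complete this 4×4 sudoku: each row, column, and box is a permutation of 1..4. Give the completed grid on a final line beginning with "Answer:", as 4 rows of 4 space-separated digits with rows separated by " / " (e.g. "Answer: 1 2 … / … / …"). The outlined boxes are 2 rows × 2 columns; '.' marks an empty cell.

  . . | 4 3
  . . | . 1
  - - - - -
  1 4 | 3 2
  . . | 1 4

Step 1. [r1c1∈{2}] r1c1's peers cover all but 2. So r1c1=2.
Step 2. [r2c2∈{3}] r2c2 has the single candidate 3 ⇒ r2c2=3.
Step 3. [r2c3∈{2}] r2c3 is down to just 2, so r2c3=2.
Step 4. [r4c2∈{2}] r4c2 has the single candidate 2 ⇒ r4c2=2.
Step 5. [r1c2∈{1}] r1c2 is down to just 1. So r1c2=1.
Step 6. [r4c1∈{3}] only 3 remains possible at r4c1 ⇒ r4c1=3.
Step 7. [r2c1∈{4}] r2c1 is down to just 4. So r2c1=4.

Answer: 2 1 4 3 / 4 3 2 1 / 1 4 3 2 / 3 2 1 4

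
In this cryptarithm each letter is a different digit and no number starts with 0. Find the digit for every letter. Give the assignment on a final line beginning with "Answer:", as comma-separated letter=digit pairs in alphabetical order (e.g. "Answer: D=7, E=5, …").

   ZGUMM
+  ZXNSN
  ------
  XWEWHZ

Step 1. [col 1: M + N ≡ Z (mod 10)] M=2 is one option consistent with column 1 (M + N ≡ Z (mod 10), carry-in 0) — take it ⇒ M=2.
Step 2. [col 1: M + N ≡ Z (mod 10)] several values work for Z in column 1 (M + N ≡ Z (mod 10), carry-in 0); try Z=6, so Z=6.
Step 3. [col 1: M + N ≡ Z (mod 10)] in column 1 we have M+N≡Z with carry-in 0; given M=2, Z=6 and digits 2,6 already taken and all letters distinct, that pins N to 4 ⇒ N=4.
Step 4. [X] the sum has 6 digits but both addends have 5; that extra leading digit X is the final carry, namely 1. So X=1.
Step 5. [col 2: M + S ≡ H (mod 10)] column 2 (M + S ≡ H (mod 10), carry-in 0) doesn't pin H yet; pick H=7 and continue ⇒ H=7.
Step 6. [col 2: M + S ≡ H (mod 10)] in column 2 we have M+S≡H with carry-in 0; given M=2, H=7 and digits 1,2,4,6,7 already taken and all letters distinct, that pins S to 5, so S=5.
Step 7. [col 3: U + N ≡ W (mod 10)] from column 3 (N=4, carry-in 0, digits 1,2,4,5,6,7 already taken and all letters distinct): U must equal 9. So U=9.
Step 8. [col 3: U + N ≡ W (mod 10)] from column 3 (U=9, N=4, carry-in 0, digits 1,2,4,5,6,7,9 already taken and all letters distinct): W must equal 3, so W=3.
Step 9. [col 4: G + X ≡ E (mod 10)] column 4: given X=1, carry-in 1, and digits 1,2,3,4,5,6,7,9 already taken and all letters distinct, G+X≡E (mod 10) forces G=8. So G=8.
Step 10. [col 4: G + X ≡ E (mod 10)] column 4 reads G+X+carry(1)=E with G=8, X=1; with digits 1,2,3,4,5,6,7,8,9 already taken and all letters distinct, the only value for E is 0, so E=0.

Answer: E=0, G=8, H=7, M=2, N=4, S=5, U=9, W=3, X=1, Z=6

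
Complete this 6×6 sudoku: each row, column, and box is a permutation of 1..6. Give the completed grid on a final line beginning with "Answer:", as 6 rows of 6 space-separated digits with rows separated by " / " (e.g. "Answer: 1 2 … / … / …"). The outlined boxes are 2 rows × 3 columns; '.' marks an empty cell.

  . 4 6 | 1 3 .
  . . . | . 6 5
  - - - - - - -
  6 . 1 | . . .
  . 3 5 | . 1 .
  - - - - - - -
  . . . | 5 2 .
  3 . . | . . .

Step 1. [r3c2∈{2}] r3c2's peers cover all but 2 ⇒ r3c2=2.
Step 2. [r6c5∈{4}] r6c5's peers cover all but 4, so r6c5=4.
Step 3. [r6c4∈{6}] r6c4 is down to just 6, so r6c4=6.
Step 4. [r1c6∈{2}] r1c6 has the single candidate 2, so r1c6=2.
Step 5. [r4c1∈{4}] r4c1 is down to just 4 ⇒ r4c1=4.
Step 6. [r5c1∈{1}] only 1 remains possible at r5c1 ⇒ r5c1=1.
Step 7. [r3c6∈{3,4}] in col 6, 4 fits only at r3c6, so r3c6=4.
Step 8. [r6c3∈{2}] only 2 remains possible at r6c3. So r6c3=2.
Step 9. [r2c1∈{2}] nothing but 2 survives at r2c1 ⇒ r2c1=2.
Step 10. [r4c4∈{2}] r4c4's peers cover all but 2, so r4c4=2.
Step 11. [r5c6∈{3}] r5c6 has the single candidate 3. So r5c6=3.
Step 12. [r6c6∈{1}] r6c6 is down to just 1 ⇒ r6c6=1.
Step 13. [r3c5∈{5}] nothing but 5 survives at r3c5, so r3c5=5.
Step 14. [r3c4∈{3}] r3c4's peers cover all but 3, so r3c4=3.
Step 15. [r5c3∈{4}] r5c3 is down to just 4. So r5c3=4.
Step 16. [r4c6∈{6}] r4c6's peers cover all but 6, so r4c6=6.
Step 17. [r6c2∈{5}] only 5 remains possible at r6c2. So r6c2=5.
Step 18. [r2c2∈{1}] nothing but 1 survives at r2c2. So r2c2=1.
Step 19. [r2c4∈{4}] r2c4's peers cover all but 4. So r2c4=4.
Step 20. [r5c2∈{6}] r5c2 has the single candidate 6. So r5c2=6.
Step 21. [r2c3∈{3}] nothing but 3 survives at r2c3. So r2c3=3.
Step 22. [r1c1∈{5}] nothing but 5 survives at r1c1. So r1c1=5.

Answer: 5 4 6 1 3 2 / 2 1 3 4 6 5 / 6 2 1 3 5 4 / 4 3 5 2 1 6 / 1 6 4 5 2 3 / 3 5 2 6 4 1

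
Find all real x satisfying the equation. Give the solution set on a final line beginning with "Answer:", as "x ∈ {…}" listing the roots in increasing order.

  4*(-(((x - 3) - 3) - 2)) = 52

Step 1. [4*(-(((x - 3) - 3) - 2)) = 52] 4·(inner) — divide through by 4. So div: -(((x - 3) - 3) - 2) = 13.
Step 2. [-(((x - 3) - 3) - 2) = 13] leading − — multiply by −1 ⇒ neg: ((x - 3) - 3) - 2 = -13.
Step 3. [((x - 3) - 3) - 2 = -13] the outer -2 inverts by adding 2 ⇒ sub: (x - 3) - 3 = -11.
Step 4. [(x - 3) - 3 = -11] the outer -3 inverts by adding 3, so sub: x - 3 = -8.
Step 5. [x - 3 = -8] -3 is outermost — add 3 both sides, so sub: x = -5.

Answer: x ∈ {-5}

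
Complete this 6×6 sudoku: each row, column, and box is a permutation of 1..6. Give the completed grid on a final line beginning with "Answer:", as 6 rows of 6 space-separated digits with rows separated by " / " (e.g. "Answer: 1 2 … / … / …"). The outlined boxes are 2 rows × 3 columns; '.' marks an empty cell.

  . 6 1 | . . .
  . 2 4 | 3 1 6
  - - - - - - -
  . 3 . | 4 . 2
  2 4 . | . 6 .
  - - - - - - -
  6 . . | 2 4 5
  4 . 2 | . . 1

Step 1. [r3c5∈{5}] r3c5 has the single candidate 5 ⇒ r3c5=5.
Step 2. [r2c1∈{5}] r2c1 has the single candidate 5, so r2c1=5.
Step 3. [r1c1∈{3}] nothing but 3 survives at r1c1, so r1c1=3.
Step 4. [r1c4∈{5}] r1c4's peers cover all but 5 ⇒ r1c4=5.
Step 5. [r3c3∈{6}] nothing but 6 survives at r3c3 ⇒ r3c3=6.
Step 6. [r3c1∈{1}] r3c1 is down to just 1 ⇒ r3c1=1.
Step 7. [r6c4∈{6}] nothing but 6 survives at r6c4, so r6c4=6.
Step 8. [r4c3∈{5}] nothing but 5 survives at r4c3, so r4c3=5.
Step 9. [r5c2∈{1}] r5c2 has the single candidate 1, so r5c2=1.
Step 10. [r6c5∈{3}] r6c5 is down to just 3. So r6c5=3.
Step 11. [r6c2∈{5}] r6c2's peers cover all but 5 ⇒ r6c2=5.
Step 12. [r1c5∈{2}] nothing but 2 survives at r1c5. So r1c5=2.
Step 13. [r1c6∈{4}] r1c6's peers cover all but 4. So r1c6=4.
Step 14. [r5c3∈{3}] only 3 remains possible at r5c3. So r5c3=3.
Step 15. [r4c6∈{3}] r4c6 has the single candidate 3, so r4c6=3.
Step 16. [r4c4∈{1}] r4c4's peers cover all but 1. So r4c4=1.

Answer: 3 6 1 5 2 4 / 5 2 4 3 1 6 / 1 3 6 4 5 2 / 2 4 5 1 6 3 / 6 1 3 2 4 5 / 4 5 2 6 3 1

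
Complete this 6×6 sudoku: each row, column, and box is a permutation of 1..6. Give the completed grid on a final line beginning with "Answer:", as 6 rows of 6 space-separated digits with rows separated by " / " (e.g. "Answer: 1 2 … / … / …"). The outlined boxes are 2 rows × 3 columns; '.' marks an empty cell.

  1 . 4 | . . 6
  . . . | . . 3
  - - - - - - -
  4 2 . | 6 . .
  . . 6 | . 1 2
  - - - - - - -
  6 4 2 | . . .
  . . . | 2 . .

Step 1. [r2c3∈{5}] nothing but 5 survives at r2c3, so r2c3=5.
Step 2. [r6c2∈{1,3,5}] in col 2, 1 fits only at r6c2. So r6c2=1.
Step 3. [r3c6∈{5}] r3c6 has the single candidate 5. So r3c6=5.
Step 4. [r3c5∈{3}] nothing but 3 survives at r3c5. So r3c5=3.
Step 5. [r6c1∈{3,5}] in box 5, 5 fits only at r6c1 ⇒ r6c1=5.
Step 6. [r1c4∈{5}] only 5 remains possible at r1c4. So r1c4=5.
Step 7. [r2c4∈{1,4}] r2c4 is the only open cell in row 2 admitting 1. So r2c4=1.
Step 8. [r2c5∈{2,4}] row 2 places 4 nowhere but r2c5, so r2c5=4.
Step 9. [r4c1∈{3}] nothing but 3 survives at r4c1 ⇒ r4c1=3.
Step 10. [r2c1∈{2}] nothing but 2 survives at r2c1 ⇒ r2c1=2.
Step 11. [r6c6∈{4}] r6c6's peers cover all but 4 ⇒ r6c6=4.
Step 12. [r4c2∈{5}] r4c2 is down to just 5. So r4c2=5.
Step 13. [r6c3∈{3}] r6c3 has the single candidate 3. So r6c3=3.
Step 14. [r1c2∈{3}] r1c2 is down to just 3. So r1c2=3.
Step 15. [r5c5∈{5}] only 5 remains possible at r5c5, so r5c5=5.
Step 16. [r1c5∈{2}] r1c5's peers cover all but 2 ⇒ r1c5=2.
Step 17. [r3c3∈{1}] r3c3 has the single candidate 1. So r3c3=1.
Step 18. [r5c4∈{3}] r5c4 is down to just 3 ⇒ r5c4=3.
Step 19. [r4c4∈{4}] only 4 remains possible at r4c4 ⇒ r4c4=4.
Step 20. [r2c2∈{6}] only 6 remains possible at r2c2. So r2c2=6.
Step 21. [r5c6∈{1}] r5c6's peers cover all but 1, so r5c6=1.
Step 22. [r6c5∈{6}] nothing but 6 survives at r6c5, so r6c5=6.

Answer: 1 3 4 5 2 6 / 2 6 5 1 4 3 / 4 2 1 6 3 5 / 3 5 6 4 1 2 / 6 4 2 3 5 1 / 5 1 3 2 6 4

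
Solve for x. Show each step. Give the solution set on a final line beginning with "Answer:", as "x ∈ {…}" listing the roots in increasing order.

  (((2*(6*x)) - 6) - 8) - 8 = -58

Step 1. [(((2*(6*x)) - 6) - 8) - 8 = -58] peel the -8: add 8 from each side ⇒ sub: ((2*(6*x)) - 6) - 8 = -50.
Step 2. [((2*(6*x)) - 6) - 8 = -50] peel the -8: add 8 from each side ⇒ sub: (2*(6*x)) - 6 = -42.
Step 3. [(2*(6*x)) - 6 = -42] add 6: x sits inside (… - 6). So sub: 2*(6*x) = -36.
Step 4. [2*(6*x) = -36] leading coefficient 2: divide by 2, so div: 6*x = -18.
Step 5. [6*x = -18] LHS = 6·(…); ÷6 both sides, so div: x = -3.

Answer: x ∈ {-3}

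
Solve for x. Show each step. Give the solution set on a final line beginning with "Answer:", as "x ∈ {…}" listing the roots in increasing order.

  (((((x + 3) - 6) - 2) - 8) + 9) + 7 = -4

Step 1. [(((((x + 3) - 6) - 2) - 8) + 9) + 7 = -4] peel the +7: subtract 7 from each side, so sub: ((((x + 3) - 6) - 2) - 8) + 9 = -11.
Step 2. [((((x + 3) - 6) - 2) - 8) + 9 = -11] peel the +9: subtract 9 from each side ⇒ sub: (((x + 3) - 6) - 2) - 8 = -20.
Step 3. [(((x + 3) - 6) - 2) - 8 = -20] add 8: x sits inside (… - 8), so sub: ((x + 3) - 6) - 2 = -12.
Step 4. [((x + 3) - 6) - 2 = -12] 2 comes off first (add 2), so sub: (x + 3) - 6 = -10.
Step 5. [(x + 3) - 6 = -10] add 6: x sits inside (… - 6), so sub: x + 3 = -4.
Step 6. [x + 3 = -4] subtract 3: x sits inside (… + 3). So sub: x = -7.

Answer: x ∈ {-7}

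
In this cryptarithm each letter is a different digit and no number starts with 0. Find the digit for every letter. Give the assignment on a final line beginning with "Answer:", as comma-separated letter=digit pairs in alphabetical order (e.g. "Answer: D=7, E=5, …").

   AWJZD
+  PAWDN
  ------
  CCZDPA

Step 1. [col 1: D + N ≡ A (mod 10)] N=9 is one option consistent with column 1 (D + N ≡ A (mod 10), carry-in 0) — take it. So N=9.
Step 2. [col 1: D + N ≡ A (mod 10)] column 1 (D + N ≡ A (mod 10), carry-in 0) doesn't pin D yet; pick D=4 and continue. So D=4.
Step 3. [C] adding two 5-digit numbers gives at most 5+1 digits, and here it does — C is that final carry and must be 1. So C=1.
Step 4. [col 1: D + N ≡ A (mod 10)] column 1 reads D+N+carry(0)=A with D=4, N=9; with digits 1,4,9 already taken and all letters distinct, the only value for A is 3 ⇒ A=3.
Step 5. [col 2: Z + D ≡ P (mod 10)] several values work for Z in column 2 (Z + D ≡ P (mod 10), carry-in 1); try Z=2. So Z=2.
Step 6. [col 2: Z + D ≡ P (mod 10)] in column 2 we have Z+D≡P with carry-in 1; given Z=2, D=4 and digits 1,2,3,4,9 already taken and all letters distinct, that pins P to 7. So P=7.
Step 7. [col 3: J + W ≡ D (mod 10)] W=8 is one option consistent with column 3 (J + W ≡ D (mod 10), carry-in 0) — take it ⇒ W=8.
Step 8. [col 3: J + W ≡ D (mod 10)] column 3: given W=8, D=4, carry-in 0, and digits 1,2,3,4,7,8,9 already taken and all letters distinct, J+W≡D (mod 10) forces J=6. So J=6.

Answer: A=3, C=1, D=4, J=6, N=9, P=7, W=8, Z=2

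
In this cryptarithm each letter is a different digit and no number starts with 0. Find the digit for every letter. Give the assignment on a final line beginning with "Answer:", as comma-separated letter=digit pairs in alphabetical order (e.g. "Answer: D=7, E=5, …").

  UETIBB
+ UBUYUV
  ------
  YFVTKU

Step 1. [col 1: B + V ≡ U (mod 10)] column 1 (B + V ≡ U (mod 10), carry-in 0) doesn't pin B yet; pick B=4 and continue ⇒ B=4.
Step 2. [col 1: B + V ≡ U (mod 10)] U=2 is one option consistent with column 1 (B + V ≡ U (mod 10), carry-in 0) — take it. So U=2.
Step 3. [col 1: B + V ≡ U (mod 10)] column 1 reads B+V+carry(0)=U with B=4, U=2; with digits 2,4 already taken and all letters distinct, the only value for V is 8, so V=8.
Step 4. [col 2: B + U ≡ K (mod 10)] in column 2 we have B+U≡K with carry-in 1; given B=4, U=2 and digits 2,4,8 already taken and all letters distinct, that pins K to 7, so K=7.
Step 5. [col 3: I + Y ≡ T (mod 10)] I=1 is one option consistent with column 3 (I + Y ≡ T (mod 10), carry-in 0) — take it, so I=1.
Step 6. [col 3: I + Y ≡ T (mod 10)] no forcing yet in column 3 (carry-in 0); T=6 is free and consistent — try it, so T=6.
Step 7. [col 3: I + Y ≡ T (mod 10)] from column 3 (I=1, T=6, carry-in 0, digits 1,2,4,6,7,8 already taken and all letters distinct): Y must equal 5. So Y=5.
Step 8. [col 5: E + B ≡ F (mod 10)] in column 5 we have E+B≡F with carry-in 0; given B=4 and digits 1,2,4,5,6,7,8 already taken and all letters distinct, that pins E to 9 ⇒ E=9.
Step 9. [col 5: E + B ≡ F (mod 10)] in column 5 we have E+B≡F with carry-in 0; given E=9, B=4 and digits 1,2,4,5,6,7,8,9 already taken and all letters distinct, that pins F to 3. So F=3.

Answer: B=4, E=9, F=3, I=1, K=7, T=6, U=2, V=8, Y=5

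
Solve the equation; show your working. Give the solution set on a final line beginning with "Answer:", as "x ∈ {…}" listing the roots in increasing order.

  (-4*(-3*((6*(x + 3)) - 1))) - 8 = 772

Step 1. [(-4*(-3*((6*(x + 3)) - 1))) - 8 = 772] 8 comes off first (add 8). So sub: -4*(-3*((6*(x + 3)) - 1)) = 780.
Step 2. [-4*(-3*((6*(x + 3)) - 1)) = 780] LHS = -4·(…); ÷-4 both sides ⇒ div: -3*((6*(x + 3)) - 1) = -195.
Step 3. [-3*((6*(x + 3)) - 1) = -195] divide by the outer -3 ⇒ div: (6*(x + 3)) - 1 = 65.
Step 4. [(6*(x + 3)) - 1 = 65] the outer -1 inverts by adding 1. So sub: 6*(x + 3) = 66.
Step 5. [6*(x + 3) = 66] 6 out front; divide by 6 ⇒ div: x + 3 = 11.
Step 6. [x + 3 = 11] +3 is outermost — subtract 3 both sides ⇒ sub: x = 8.

Answer: x ∈ {8}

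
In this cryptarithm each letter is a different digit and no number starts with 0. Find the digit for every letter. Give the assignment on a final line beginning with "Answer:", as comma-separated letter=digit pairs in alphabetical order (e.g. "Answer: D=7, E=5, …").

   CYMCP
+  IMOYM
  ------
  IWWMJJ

Step 1. [col 1: P + M ≡ J (mod 10)] several values work for P in column 1 (P + M ≡ J (mod 10), carry-in 0); try P=3 ⇒ P=3.
Step 2. [col 1: P + M ≡ J (mod 10)] M=2 is one option consistent with column 1 (P + M ≡ J (mod 10), carry-in 0) — take it, so M=2.
Step 3. [I] I is the leading digit of a 6-digit sum of two 5-digit numbers; the final carry is exactly 1 ⇒ I=1.
Step 4. [col 1: P + M ≡ J (mod 10)] column 1 reads P+M+carry(0)=J with P=3, M=2; with digits 1,2,3 already taken and all letters distinct, the only value for J is 5, so J=5.
Step 5. [col 2: C + Y ≡ J (mod 10)] several values work for Y in column 2 (C + Y ≡ J (mod 10), carry-in 0); try Y=7. So Y=7.
Step 6. [col 2: C + Y ≡ J (mod 10)] in column 2 we have C+Y≡J with carry-in 0; given Y=7, J=5 and digits 1,2,3,5,7 already taken and all letters distinct, that pins C to 8. So C=8.
Step 7. [col 3: M + O ≡ M (mod 10)] in column 3 we have M+O≡M with carry-in 1; given M=2 and digits 1,2,3,5,7,8 already taken and all letters distinct, that pins O to 9 ⇒ O=9.
Step 8. [col 4: Y + M ≡ W (mod 10)] column 4: given Y=7, M=2, carry-in 1, and digits 1,2,3,5,7,8,9 already taken and all letters distinct, Y+M≡W (mod 10) forces W=0. So W=0.

Answer: C=8, I=1, J=5, M=2, O=9, P=3, W=0, Y=7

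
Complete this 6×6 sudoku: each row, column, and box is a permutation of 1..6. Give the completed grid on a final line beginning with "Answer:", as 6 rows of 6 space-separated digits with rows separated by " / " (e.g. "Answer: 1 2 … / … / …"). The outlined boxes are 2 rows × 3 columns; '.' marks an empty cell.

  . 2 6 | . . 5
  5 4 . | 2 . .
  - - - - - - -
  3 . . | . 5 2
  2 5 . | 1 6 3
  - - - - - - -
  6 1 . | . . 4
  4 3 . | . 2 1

Step 1. [r5c5∈{3}] r5c5 has the single candidate 3. So r5c5=3.
Step 2. [r1c1∈{1}] r1c1's peers cover all but 1, so r1c1=1.
Step 3. [r6c3∈{5}] r6c3 is down to just 5 ⇒ r6c3=5.
Step 4. [r3c4∈{4}] only 4 remains possible at r3c4, so r3c4=4.
Step 5. [r1c5∈{4}] r1c5 has the single candidate 4, so r1c5=4.
Step 6. [r3c3∈{1}] r3c3's peers cover all but 1 ⇒ r3c3=1.
Step 7. [r3c2∈{6}] nothing but 6 survives at r3c2. So r3c2=6.
Step 8. [r1c4∈{3}] nothing but 3 survives at r1c4. So r1c4=3.
Step 9. [r4c3∈{4}] r4c3 has the single candidate 4. So r4c3=4.
Step 10. [r2c5∈{1}] only 1 remains possible at r2c5. So r2c5=1.
Step 11. [r5c4∈{5}] only 5 remains possible at r5c4, so r5c4=5.
Step 12. [r5c3∈{2}] r5c3 is down to just 2 ⇒ r5c3=2.
Step 13. [r2c3∈{3}] nothing but 3 survives at r2c3, so r2c3=3.
Step 14. [r6c4∈{6}] r6c4 is down to just 6, so r6c4=6.
Step 15. [r2c6∈{6}] r2c6's peers cover all but 6. So r2c6=6.

Answer: 1 2 6 3 4 5 / 5 4 3 2 1 6 / 3 6 1 4 5 2 / 2 5 4 1 6 3 / 6 1 2 5 3 4 / 4 3 5 6 2 1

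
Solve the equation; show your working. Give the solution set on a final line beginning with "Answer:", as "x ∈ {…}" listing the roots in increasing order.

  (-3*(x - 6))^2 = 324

Step 1. [(-3*(x - 6))^2 = 324] LHS squared, RHS 324 ≥ 0: apply √ (±) ⇒ sqrt: -3*(x - 6) = 18 or -18.
Step 2. [-3*(x - 6) = 18 or -18] leading coefficient -3: divide by -3 ⇒ div: x - 6 = -6 or 6.
Step 3. [x - 6 = -6 or 6] peel the -6: add 6 from each side, so sub: x = 0 or 12.

Answer: x ∈ {0, 12}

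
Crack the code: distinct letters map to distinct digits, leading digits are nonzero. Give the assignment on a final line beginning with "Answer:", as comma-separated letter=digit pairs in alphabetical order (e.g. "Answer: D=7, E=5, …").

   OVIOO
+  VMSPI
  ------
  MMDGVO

Step 1. [col 1: O + I ≡ O (mod 10)] column 1 reads O+I+carry(0)=O with nothing yet; with all letters distinct, none taken yet, the only value for I is 0 ⇒ I=0.
Step 2. [col 1: O + I ≡ O (mod 10)] several values work for O in column 1 (O + I ≡ O (mod 10), carry-in 0); try O=8, so O=8.
Step 3. [col 2: O + P ≡ V (mod 10)] V=3 is one option consistent with column 2 (O + P ≡ V (mod 10), carry-in 0) — take it, so V=3.
Step 4. [col 2: O + P ≡ V (mod 10)] column 2 reads O+P+carry(0)=V with O=8, V=3; with digits 0,3,8 already taken and all letters distinct, the only value for P is 5. So P=5.
Step 5. [col 3: I + S ≡ G (mod 10)] column 3 (I + S ≡ G (mod 10), carry-in 1) doesn't pin S yet; pick S=6 and continue, so S=6.
Step 6. [col 3: I + S ≡ G (mod 10)] column 3: given I=0, S=6, carry-in 1, and digits 0,3,5,6,8 already taken and all letters distinct, I+S≡G (mod 10) forces G=7 ⇒ G=7.
Step 7. [col 4: V + M ≡ D (mod 10)] no forcing yet in column 4 (carry-in 0); M=1 is free and consistent — try it ⇒ M=1.
Step 8. [col 4: V + M ≡ D (mod 10)] from column 4 (V=3, M=1, carry-in 0, digits 0,1,3,5,6,7,8 already taken and all letters distinct): D must equal 4 ⇒ D=4.

Answer: D=4, G=7, I=0, M=1, O=8, P=5, S=6, V=3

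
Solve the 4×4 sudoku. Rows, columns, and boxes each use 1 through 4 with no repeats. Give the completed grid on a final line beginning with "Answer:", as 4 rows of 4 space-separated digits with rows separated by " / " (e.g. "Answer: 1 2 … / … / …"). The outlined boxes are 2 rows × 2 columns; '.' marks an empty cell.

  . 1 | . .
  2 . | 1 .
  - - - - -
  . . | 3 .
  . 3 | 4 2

Step 1. [r2c2∈{4}] r2c2 is down to just 4 ⇒ r2c2=4.
Step 2. [r3c1∈{1,4}] r3c1 is the only open cell in row 3 admitting 4 ⇒ r3c1=4.
Step 3. [r2c4∈{3}] r2c4 has the single candidate 3, so r2c4=3.
Step 4. [r4c1∈{1}] r4c1 has the single candidate 1, so r4c1=1.
Step 5. [r1c3∈{2}] r1c3's peers cover all but 2, so r1c3=2.
Step 6. [r3c4∈{1}] r3c4 is down to just 1 ⇒ r3c4=1.
Step 7. [r1c1∈{3}] only 3 remains possible at r1c1, so r1c1=3.
Step 8. [r1c4∈{4}] only 4 remains possible at r1c4 ⇒ r1c4=4.
Step 9. [r3c2∈{2}] r3c2 is down to just 2. So r3c2=2.

Answer: 3 1 2 4 / 2 4 1 3 / 4 2 3 1 / 1 3 4 2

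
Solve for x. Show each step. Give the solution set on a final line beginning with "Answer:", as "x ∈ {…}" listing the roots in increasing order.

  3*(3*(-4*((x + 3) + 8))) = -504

Step 1. [3*(3*(-4*((x + 3) + 8))) = -504] divide by the outer 3 ⇒ div: 3*(-4*((x + 3) + 8)) = -168.
Step 2. [3*(-4*((x + 3) + 8)) = -168] 3 out front; divide by 3. So div: -4*((x + 3) + 8) = -56.
Step 3. [-4*((x + 3) + 8) = -56] divide by the outer -4, so div: (x + 3) + 8 = 14.
Step 4. [(x + 3) + 8 = 14] +8 is outermost — subtract 8 both sides. So sub: x + 3 = 6.
Step 5. [x + 3 = 6] +3 is outermost — subtract 3 both sides ⇒ sub: x = 3.

Answer: x ∈ {3}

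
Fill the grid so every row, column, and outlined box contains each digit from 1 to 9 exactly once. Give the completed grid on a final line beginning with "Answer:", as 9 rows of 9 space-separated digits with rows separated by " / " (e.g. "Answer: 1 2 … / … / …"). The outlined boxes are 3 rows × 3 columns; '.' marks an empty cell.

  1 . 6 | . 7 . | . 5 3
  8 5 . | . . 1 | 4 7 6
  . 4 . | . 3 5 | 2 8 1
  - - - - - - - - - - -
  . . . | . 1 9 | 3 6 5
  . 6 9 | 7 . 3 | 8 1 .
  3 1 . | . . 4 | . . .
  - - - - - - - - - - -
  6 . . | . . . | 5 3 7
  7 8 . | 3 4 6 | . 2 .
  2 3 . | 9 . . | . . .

Step 1. [r2c4∈{2}] nothing but 2 survives at r2c4 ⇒ r2c4=2.
Step 2. [r6c4∈{5,6,8}] col 4 places 5 nowhere but r6c4 ⇒ r6c4=5.
Step 3. [r4c4∈{8}] r4c4 has the single candidate 8 ⇒ r4c4=8.
Step 4. [r7c3∈{1,4}] in row 7, 4 fits only at r7c3 ⇒ r7c3=4.
Step 5. [r5c9∈{2,4}] across box 6, 4 lands solely at r5c9, so r5c9=4.
Step 6. [r1c7∈{9}] nothing but 9 survives at r1c7, so r1c7=9.
Step 7. [r6c9∈{2,9}] in col 9, 2 fits only at r6c9. So r6c9=2.
Step 8. [r4c2∈{2,7}] in col 2, 7 fits only at r4c2, so r4c2=7.
Step 9. [r8c7∈{1}] only 1 remains possible at r8c7. So r8c7=1.
Step 10. [r9c5∈{5,8}] col 5 places 5 nowhere but r9c5 ⇒ r9c5=5.
Step 11. [r7c5∈{2,8}] col 5 places 8 nowhere but r7c5. So r7c5=8.
Step 12. [r9c6∈{7}] r9c6 is down to just 7. So r9c6=7.
Step 13. [r3c1∈{9}] r3c1 has the single candidate 9 ⇒ r3c1=9.
Step 14. [r9c8∈{4}] only 4 remains possible at r9c8. So r9c8=4.
Step 15. [r6c3∈{8}] r6c3's peers cover all but 8 ⇒ r6c3=8.
Step 16. [r3c4∈{6}] only 6 remains possible at r3c4 ⇒ r3c4=6.
Step 17. [r1c6∈{8}] r1c6 is down to just 8 ⇒ r1c6=8.
Step 18. [r6c8∈{9}] only 9 remains possible at r6c8. So r6c8=9.
Step 19. [r7c2∈{9}] r7c2's peers cover all but 9, so r7c2=9.
Step 20. [r4c3∈{2}] r4c3 is down to just 2, so r4c3=2.
Step 21. [r7c4∈{1}] nothing but 1 survives at r7c4, so r7c4=1.
Step 22. [r1c4∈{4}] nothing but 4 survives at r1c4 ⇒ r1c4=4.
Step 23. [r8c3∈{5}] r8c3 has the single candidate 5. So r8c3=5.
Step 24. [r1c2∈{2}] r1c2 has the single candidate 2 ⇒ r1c2=2.
Step 25. [r3c3∈{7}] r3c3 is down to just 7, so r3c3=7.
Step 26. [r4c1∈{4}] nothing but 4 survives at r4c1 ⇒ r4c1=4.
Step 27. [r6c7∈{7}] r6c7 has the single candidate 7, so r6c7=7.
Step 28. [r2c5∈{9}] r2c5 has the single candidate 9, so r2c5=9.
Step 29. [r9c3∈{1}] nothing but 1 survives at r9c3. So r9c3=1.
Step 30. [r6c5∈{6}] only 6 remains possible at r6c5 ⇒ r6c5=6.
Step 31. [r2c3∈{3}] r2c3 has the single candidate 3, so r2c3=3.
Step 32. [r7c6∈{2}] r7c6 is down to just 2, so r7c6=2.
Step 33. [r5c1∈{5}] r5c1's peers cover all but 5, so r5c1=5.
Step 34. [r5c5∈{2}] r5c5 is down to just 2. So r5c5=2.
Step 35. [r8c9∈{9}] nothing but 9 survives at r8c9 ⇒ r8c9=9.
Step 36. [r9c7∈{6}] r9c7 is down to just 6 ⇒ r9c7=6.
Step 37. [r9c9∈{8}] r9c9 is down to just 8. So r9c9=8.

Answer: 1 2 6 4 7 8 9 5 3 / 8 5 3 2 9 1 4 7 6 / 9 4 7 6 3 5 2 8 1 / 4 7 2 8 1 9 3 6 5 / 5 6 9 7 2 3 8 1 4 / 3 1 8 5 6 4 7 9 2 / 6 9 4 1 8 2 5 3 7 / 7 8 5 3 4 6 1 2 9 / 2 3 1 9 5 7 6 4 8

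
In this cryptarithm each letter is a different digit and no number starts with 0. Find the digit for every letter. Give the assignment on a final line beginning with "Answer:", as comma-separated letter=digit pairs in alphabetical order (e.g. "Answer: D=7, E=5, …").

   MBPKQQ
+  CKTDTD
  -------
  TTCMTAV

Step 1. [T] the sum has 7 digits but both addends have 6; that extra leading digit T is the final carry, namely 1 ⇒ T=1.
Step 2. [col 1: Q + D ≡ V (mod 10)] V=3 is one option consistent with column 1 (Q + D ≡ V (mod 10), carry-in 0) — take it ⇒ V=3.
Step 3. [col 1: Q + D ≡ V (mod 10)] column 1 (Q + D ≡ V (mod 10), carry-in 0) doesn't pin Q yet; pick Q=6 and continue ⇒ Q=6.
Step 4. [col 1: Q + D ≡ V (mod 10)] column 1: given Q=6, V=3, carry-in 0, and digits 1,3,6 already taken and all letters distinct, Q+D≡V (mod 10) forces D=7, so D=7.
Step 5. [col 2: Q + T ≡ A (mod 10)] from column 2 (Q=6, T=1, carry-in 1, digits 1,3,6,7 already taken and all letters distinct): A must equal 8. So A=8.
Step 6. [col 3: K + D ≡ T (mod 10)] column 3: given D=7, T=1, carry-in 0, and digits 1,3,6,7,8 already taken and all letters distinct, K+D≡T (mod 10) forces K=4. So K=4.
Step 7. [col 4: P + T ≡ M (mod 10)] column 4: given T=1, carry-in 1, and digits 1,3,4,6,7,8 already taken and all letters distinct, P+T≡M (mod 10) forces M=2, so M=2.
Step 8. [col 4: P + T ≡ M (mod 10)] in column 4 we have P+T≡M with carry-in 1; given T=1, M=2 and digits 1,2,3,4,6,7,8 already taken and all letters distinct, that pins P to 0 ⇒ P=0.
Step 9. [col 5: B + K ≡ C (mod 10)] column 5 reads B+K+carry(0)=C with K=4; with digits 0,1,2,3,4,6,7,8 already taken and all letters distinct, the only value for B is 5 ⇒ B=5.
Step 10. [col 5: B + K ≡ C (mod 10)] column 5: given B=5, K=4, carry-in 0, and digits 0,1,2,3,4,5,6,7,8 already taken and all letters distinct, B+K≡C (mod 10) forces C=9. So C=9.

Answer: A=8, B=5, C=9, D=7, K=4, M=2, P=0, Q=6, T=1, V=3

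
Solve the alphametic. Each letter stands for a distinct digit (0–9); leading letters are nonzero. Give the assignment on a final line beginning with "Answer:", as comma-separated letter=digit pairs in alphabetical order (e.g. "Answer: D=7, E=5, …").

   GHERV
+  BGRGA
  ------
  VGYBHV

Step 1. [col 1: V + A ≡ V (mod 10)] from column 1 (nothing yet, carry-in 0, all letters distinct, none taken yet): A must equal 0, so A=0.
Step 2. [col 1: V + A ≡ V (mod 10)] no forcing yet in column 1 (carry-in 0); V=1 is free and consistent — try it ⇒ V=1.
Step 3. [col 2: R + G ≡ H (mod 10)] column 2 (R + G ≡ H (mod 10), carry-in 0) doesn't pin H yet; pick H=8 and continue. So H=8.
Step 4. [col 2: R + G ≡ H (mod 10)] G=6 is one option consistent with column 2 (R + G ≡ H (mod 10), carry-in 0) — take it. So G=6.
Step 5. [col 2: R + G ≡ H (mod 10)] from column 2 (G=6, H=8, carry-in 0, digits 0,1,6,8 already taken and all letters distinct): R must equal 2, so R=2.
Step 6. [col 3: E + R ≡ B (mod 10)] no forcing yet in column 3 (carry-in 0); B=9 is free and consistent — try it ⇒ B=9.
Step 7. [col 3: E + R ≡ B (mod 10)] in column 3 we have E+R≡B with carry-in 0; given R=2, B=9 and digits 0,1,2,6,8,9 already taken and all letters distinct, that pins E to 7, so E=7.
Step 8. [col 4: H + G ≡ Y (mod 10)] in column 4 we have H+G≡Y with carry-in 0; given H=8, G=6 and digits 0,1,2,6,7,8,9 already taken and all letters distinct, that pins Y to 4, so Y=4.

Answer: A=0, B=9, E=7, G=6, H=8, R=2, V=1, Y=4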